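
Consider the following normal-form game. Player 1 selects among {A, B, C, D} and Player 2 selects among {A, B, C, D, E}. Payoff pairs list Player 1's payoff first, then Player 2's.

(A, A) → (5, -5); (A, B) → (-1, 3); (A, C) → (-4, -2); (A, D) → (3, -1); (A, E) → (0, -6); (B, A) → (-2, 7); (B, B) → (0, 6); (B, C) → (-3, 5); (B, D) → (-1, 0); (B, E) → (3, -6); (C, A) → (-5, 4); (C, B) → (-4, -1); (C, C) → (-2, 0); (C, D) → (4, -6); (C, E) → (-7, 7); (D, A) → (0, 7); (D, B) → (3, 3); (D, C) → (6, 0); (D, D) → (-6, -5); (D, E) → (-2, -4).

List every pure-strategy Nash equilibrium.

A profile is a Nash equilibrium when each player is best-responding to the other.
Player 1's best responses — vs A: A (payoff 5); vs B: D (payoff 3); vs C: D (payoff 6); vs D: C (payoff 4); vs E: B (payoff 3).
Player 2's best responses — vs A: B (payoff 3); vs B: A (payoff 7); vs C: E (payoff 7); vs D: A (payoff 7).
No cell has both players best-responding. For instance, Player 1's best reply to D is C, but against C Player 2 prefers E over D.

There is no pure-strategy Nash equilibrium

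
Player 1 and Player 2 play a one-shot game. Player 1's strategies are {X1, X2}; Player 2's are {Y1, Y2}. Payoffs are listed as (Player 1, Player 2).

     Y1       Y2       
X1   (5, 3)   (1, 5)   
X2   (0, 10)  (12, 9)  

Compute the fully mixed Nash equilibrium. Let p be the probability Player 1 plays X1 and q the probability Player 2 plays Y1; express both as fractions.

Each player's mixing probability is pinned down by making the *other* player indifferent.
Player 2 indifferent between Y1 and Y2: p·3 + (1−p)·10 = p·5 + (1−p)·9 ⟹ 10 + (-7)p = 9 + (-4)p ⟹ p = 1/3.
Player 1 indifferent between X1 and X2: q·5 + (1−q)·1 = q·0 + (1−q)·12 ⟹ 1 + 4q = 12 + (-12)q ⟹ q = 11/16.

p = 1/3, q = 11/16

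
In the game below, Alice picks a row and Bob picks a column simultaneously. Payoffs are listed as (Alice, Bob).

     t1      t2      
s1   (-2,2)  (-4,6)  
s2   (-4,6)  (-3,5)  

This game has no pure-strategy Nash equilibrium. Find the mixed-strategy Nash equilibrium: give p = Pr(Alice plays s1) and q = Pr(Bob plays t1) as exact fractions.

Each player's mixing probability is pinned down by making the *other* player indifferent.
Bob indifferent between t1 and t2: p·2 + (1−p)·6 = p·6 + (1−p)·5 ⟹ 6 + (-4)p = 5 + 1p ⟹ p = 1/5.
Alice indifferent between s1 and s2: q·(-2) + (1−q)·(-4) = q·(-4) + (1−q)·(-3) ⟹ (-4) + 2q = (-3) + (-1)q ⟹ q = 1/3.

p = 1/5, q = 1/3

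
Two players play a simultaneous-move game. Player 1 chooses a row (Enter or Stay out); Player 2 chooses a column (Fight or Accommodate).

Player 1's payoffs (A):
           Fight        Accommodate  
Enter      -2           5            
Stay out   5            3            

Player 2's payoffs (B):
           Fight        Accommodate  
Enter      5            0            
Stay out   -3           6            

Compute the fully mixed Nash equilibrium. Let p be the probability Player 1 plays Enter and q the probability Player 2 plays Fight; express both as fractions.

p = 9/14, q = 2/9

In a mixed NE each player is indifferent between their pure strategies, so the opponent's mix sets the indifference.
Player 2 indifferent between Fight and Accommodate: p·5 + (1−p)·(-3) = p·0 + (1−p)·6 ⟹ (-3) + 8p = 6 + (-6)p ⟹ p = 9/14.
Player 1 indifferent between Enter and Stay out: q·(-2) + (1−q)·5 = q·5 + (1−q)·3 ⟹ 5 + (-7)q = 3 + 2q ⟹ q = 2/9.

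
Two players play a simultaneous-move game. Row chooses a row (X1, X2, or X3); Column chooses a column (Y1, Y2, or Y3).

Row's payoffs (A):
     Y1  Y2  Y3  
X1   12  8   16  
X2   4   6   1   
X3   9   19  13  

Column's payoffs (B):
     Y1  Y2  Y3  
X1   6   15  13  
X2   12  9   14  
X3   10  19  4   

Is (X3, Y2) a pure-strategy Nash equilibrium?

Holding Column at Y2: Row gets 19 from X3, versus 8 from X1, 6 from X2. No profitable deviation for Row.
Holding Row at X3: Column gets 19 from Y2, versus 10 from Y1, 4 from Y3. No profitable deviation for Column either.

Yes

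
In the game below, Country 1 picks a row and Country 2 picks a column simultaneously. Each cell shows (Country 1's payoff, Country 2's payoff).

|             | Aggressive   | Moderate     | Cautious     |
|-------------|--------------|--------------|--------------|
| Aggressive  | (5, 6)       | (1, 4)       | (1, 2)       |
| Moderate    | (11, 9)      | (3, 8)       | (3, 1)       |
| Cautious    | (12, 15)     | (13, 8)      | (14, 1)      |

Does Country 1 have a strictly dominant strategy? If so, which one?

A strategy is strictly dominant if it gives Country 1 a strictly higher payoff than every other strategy, against every choice by the opponent.
Cautious strictly dominates: vs Aggressive: 12 > each of {5, 11}; vs Moderate: 13 > each of {1, 3}; vs Cautious: 14 > each of {1, 3}.

Cautious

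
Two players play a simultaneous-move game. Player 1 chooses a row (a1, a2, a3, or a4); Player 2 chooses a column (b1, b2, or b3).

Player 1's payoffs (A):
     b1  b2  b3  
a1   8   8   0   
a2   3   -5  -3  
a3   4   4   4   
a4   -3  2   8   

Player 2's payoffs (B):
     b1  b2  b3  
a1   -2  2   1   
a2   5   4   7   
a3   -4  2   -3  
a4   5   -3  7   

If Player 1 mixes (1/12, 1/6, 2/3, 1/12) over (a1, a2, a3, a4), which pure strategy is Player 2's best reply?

b2

Compute Player 2's expected payoff from each pure strategy against the given mix.
b1: (1/12)·(-2) + (1/6)·5 + (2/3)·(-4) + (1/12)·5 = -19/12
b2: (1/12)·2 + (1/6)·4 + (2/3)·2 + (1/12)·(-3) = 23/12
b3: (1/12)·1 + (1/6)·7 + (2/3)·(-3) + (1/12)·7 = -1/6
Highest expected payoff is 23/12, from b2.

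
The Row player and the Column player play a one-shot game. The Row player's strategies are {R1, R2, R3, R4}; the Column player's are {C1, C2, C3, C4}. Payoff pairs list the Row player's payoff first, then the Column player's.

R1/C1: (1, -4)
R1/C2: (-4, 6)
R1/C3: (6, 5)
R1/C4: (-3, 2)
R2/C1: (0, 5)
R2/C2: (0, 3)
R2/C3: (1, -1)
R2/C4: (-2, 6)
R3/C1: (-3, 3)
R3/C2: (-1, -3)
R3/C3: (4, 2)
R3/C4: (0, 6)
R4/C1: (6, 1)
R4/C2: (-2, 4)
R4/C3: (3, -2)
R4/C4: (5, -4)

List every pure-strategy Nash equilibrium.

A profile is a Nash equilibrium when each player is best-responding to the other.
The Row player's best responses — vs C1: R4 (payoff 6); vs C2: R2 (payoff 0); vs C3: R1 (payoff 6); vs C4: R4 (payoff 5).
The Column player's best responses — vs R1: C2 (payoff 6); vs R2: C4 (payoff 6); vs R3: C4 (payoff 6); vs R4: C2 (payoff 4).
No cell has both players best-responding. For instance, the Row player's best reply to C4 is R4, but against R4 the Column player prefers C2 over C4.

None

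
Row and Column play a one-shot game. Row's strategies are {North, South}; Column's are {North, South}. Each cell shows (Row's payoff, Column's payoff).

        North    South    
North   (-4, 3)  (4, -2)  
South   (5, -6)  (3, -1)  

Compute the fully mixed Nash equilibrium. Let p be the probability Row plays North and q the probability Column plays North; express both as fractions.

p = 1/2, q = 1/10

Each player's mixing probability is pinned down by making the *other* player indifferent.
Column indifferent between North and South: p·3 + (1−p)·(-6) = p·(-2) + (1−p)·(-1) ⟹ (-6) + 9p = (-1) + (-1)p ⟹ p = 1/2.
Row indifferent between North and South: q·(-4) + (1−q)·4 = q·5 + (1−q)·3 ⟹ 4 + (-8)q = 3 + 2q ⟹ q = 1/10.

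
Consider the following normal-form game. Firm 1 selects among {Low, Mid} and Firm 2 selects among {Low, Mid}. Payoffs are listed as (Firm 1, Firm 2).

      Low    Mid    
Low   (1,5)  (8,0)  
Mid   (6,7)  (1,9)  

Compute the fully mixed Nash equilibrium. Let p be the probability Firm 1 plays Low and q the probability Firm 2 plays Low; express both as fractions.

p = 2/7, q = 7/12

In a mixed NE each player is indifferent between their pure strategies, so the opponent's mix sets the indifference.
Firm 2 indifferent between Low and Mid: p·5 + (1−p)·7 = p·0 + (1−p)·9 ⟹ 7 + (-2)p = 9 + (-9)p ⟹ p = 2/7.
Firm 1 indifferent between Low and Mid: q·1 + (1−q)·8 = q·6 + (1−q)·1 ⟹ 8 + (-7)q = 1 + 5q ⟹ q = 7/12.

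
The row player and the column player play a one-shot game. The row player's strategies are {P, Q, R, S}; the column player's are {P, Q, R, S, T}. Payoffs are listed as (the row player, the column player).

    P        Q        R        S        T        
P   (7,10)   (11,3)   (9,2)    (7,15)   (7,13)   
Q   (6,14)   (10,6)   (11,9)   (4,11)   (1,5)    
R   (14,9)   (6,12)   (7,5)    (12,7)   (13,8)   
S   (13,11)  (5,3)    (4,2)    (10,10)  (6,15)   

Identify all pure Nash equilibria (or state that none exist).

A profile is a Nash equilibrium when each player is best-responding to the other.
The row player's best responses — vs P: R (payoff 14); vs Q: P (payoff 11); vs R: Q (payoff 11); vs S: R (payoff 12); vs T: R (payoff 13).
The column player's best responses — vs P: S (payoff 15); vs Q: P (payoff 14); vs R: Q (payoff 12); vs S: T (payoff 15).
No cell has both players best-responding. For instance, the row player's best reply to T is R, but against R the column player prefers Q over T.

No pure-strategy Nash equilibrium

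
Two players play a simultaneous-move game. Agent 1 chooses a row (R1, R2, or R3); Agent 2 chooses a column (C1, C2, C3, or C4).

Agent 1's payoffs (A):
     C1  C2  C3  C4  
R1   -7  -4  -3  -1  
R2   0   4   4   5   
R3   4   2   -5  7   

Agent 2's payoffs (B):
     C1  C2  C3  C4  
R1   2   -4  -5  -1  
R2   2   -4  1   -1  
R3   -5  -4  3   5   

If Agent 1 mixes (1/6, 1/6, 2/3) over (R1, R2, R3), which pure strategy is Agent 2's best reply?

Agent 2's best reply maximizes expected payoff against the mix.
C1: (1/6)·2 + (1/6)·2 + (2/3)·(-5) = -8/3
C2: (1/6)·(-4) + (1/6)·(-4) + (2/3)·(-4) = -4
C3: (1/6)·(-5) + (1/6)·1 + (2/3)·3 = 4/3
C4: (1/6)·(-1) + (1/6)·(-1) + (2/3)·5 = 3
Highest expected payoff is 3, from C4.

C4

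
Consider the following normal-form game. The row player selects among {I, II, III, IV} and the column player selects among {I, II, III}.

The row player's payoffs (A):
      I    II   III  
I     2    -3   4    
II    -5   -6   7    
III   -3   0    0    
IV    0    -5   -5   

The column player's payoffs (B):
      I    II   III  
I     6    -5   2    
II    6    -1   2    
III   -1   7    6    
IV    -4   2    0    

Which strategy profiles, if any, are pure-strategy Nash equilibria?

A profile is a Nash equilibrium when each player is best-responding to the other.
The row player's best responses — vs I: I (payoff 2); vs II: III (payoff 0); vs III: II (payoff 7).
The column player's best responses — vs I: I (payoff 6); vs II: I (payoff 6); vs III: II (payoff 7); vs IV: II (payoff 2).
Mutual best responses occur at (I, I) and (III, II); at each, neither player gains by switching.

(I, I) and (III, II)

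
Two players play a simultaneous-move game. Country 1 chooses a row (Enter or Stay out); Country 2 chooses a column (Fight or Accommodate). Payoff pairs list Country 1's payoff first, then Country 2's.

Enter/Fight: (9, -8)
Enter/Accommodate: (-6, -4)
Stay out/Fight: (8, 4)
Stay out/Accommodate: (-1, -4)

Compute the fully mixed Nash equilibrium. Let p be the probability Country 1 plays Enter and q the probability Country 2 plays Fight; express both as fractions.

p = 2/3, q = 5/6

Each player's mixing probability is pinned down by making the *other* player indifferent.
Country 2 indifferent between Fight and Accommodate: p·(-8) + (1−p)·4 = p·(-4) + (1−p)·(-4) ⟹ 4 + (-12)p = (-4) + 0p ⟹ p = 2/3.
Country 1 indifferent between Enter and Stay out: q·9 + (1−q)·(-6) = q·8 + (1−q)·(-1) ⟹ (-6) + 15q = (-1) + 9q ⟹ q = 5/6.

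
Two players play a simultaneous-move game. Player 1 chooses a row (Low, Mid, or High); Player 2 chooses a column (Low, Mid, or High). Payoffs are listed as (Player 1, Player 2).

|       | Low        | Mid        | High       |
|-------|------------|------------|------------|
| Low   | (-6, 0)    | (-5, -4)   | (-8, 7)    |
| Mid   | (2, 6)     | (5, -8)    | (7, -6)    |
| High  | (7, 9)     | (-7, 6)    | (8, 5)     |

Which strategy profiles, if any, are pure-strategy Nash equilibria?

A profile is a Nash equilibrium when each player is best-responding to the other.
Player 1's best responses — vs Low: High (payoff 7); vs Mid: Mid (payoff 5); vs High: High (payoff 8).
Player 2's best responses — vs Low: High (payoff 7); vs Mid: Low (payoff 6); vs High: Low (payoff 9).
The only mutual best response is (High, Low); neither player gains by switching there.

(High, Low)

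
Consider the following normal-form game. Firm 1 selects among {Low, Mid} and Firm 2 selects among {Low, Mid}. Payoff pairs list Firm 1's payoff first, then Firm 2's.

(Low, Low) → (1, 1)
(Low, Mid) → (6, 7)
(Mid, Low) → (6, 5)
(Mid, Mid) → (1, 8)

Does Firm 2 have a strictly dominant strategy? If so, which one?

Mid

Check whether one of Firm 2's strategies beats all alternatives regardless of what the opponent does.
Mid strictly dominates: vs Low: 7 > 1; vs Mid: 8 > 5.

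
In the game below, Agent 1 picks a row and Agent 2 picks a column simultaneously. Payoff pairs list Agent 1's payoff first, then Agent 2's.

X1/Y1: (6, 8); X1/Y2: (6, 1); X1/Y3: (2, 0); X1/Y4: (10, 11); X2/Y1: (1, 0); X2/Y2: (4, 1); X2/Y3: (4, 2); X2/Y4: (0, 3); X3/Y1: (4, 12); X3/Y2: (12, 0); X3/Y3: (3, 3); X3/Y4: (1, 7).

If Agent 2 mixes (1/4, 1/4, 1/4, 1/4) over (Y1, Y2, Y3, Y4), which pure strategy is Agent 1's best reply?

Agent 1's best reply maximizes expected payoff against the mix.
X1: (1/4)·6 + (1/4)·6 + (1/4)·2 + (1/4)·10 = 6
X2: (1/4)·1 + (1/4)·4 + (1/4)·4 + (1/4)·0 = 9/4
X3: (1/4)·4 + (1/4)·12 + (1/4)·3 + (1/4)·1 = 5
Highest expected payoff is 6, from X1.

X1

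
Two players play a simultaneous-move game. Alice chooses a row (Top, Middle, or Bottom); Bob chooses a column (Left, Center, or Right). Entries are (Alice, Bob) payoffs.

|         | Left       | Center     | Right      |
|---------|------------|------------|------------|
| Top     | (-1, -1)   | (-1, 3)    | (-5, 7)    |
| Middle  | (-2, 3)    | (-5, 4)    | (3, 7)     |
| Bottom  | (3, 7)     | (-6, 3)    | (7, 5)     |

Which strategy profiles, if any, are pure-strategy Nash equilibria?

(Bottom, Left)

Check mutual best responses: a cell is a NE iff neither player can gain by unilaterally deviating.
Alice's best responses — vs Left: Bottom (payoff 3); vs Center: Top (payoff -1); vs Right: Bottom (payoff 7).
Bob's best responses — vs Top: Right (payoff 7); vs Middle: Right (payoff 7); vs Bottom: Left (payoff 7).
The only mutual best response is (Bottom, Left); neither player gains by switching there.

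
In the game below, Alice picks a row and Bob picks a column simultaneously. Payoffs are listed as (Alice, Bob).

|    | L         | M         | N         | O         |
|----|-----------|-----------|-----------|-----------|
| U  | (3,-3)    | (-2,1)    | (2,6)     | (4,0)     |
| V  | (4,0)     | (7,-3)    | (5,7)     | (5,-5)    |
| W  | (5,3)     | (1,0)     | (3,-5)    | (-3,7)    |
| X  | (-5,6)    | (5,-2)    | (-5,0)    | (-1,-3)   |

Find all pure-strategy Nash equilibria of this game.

Check mutual best responses: a cell is a NE iff neither player can gain by unilaterally deviating.
Alice's best responses — vs L: W (payoff 5); vs M: V (payoff 7); vs N: V (payoff 5); vs O: V (payoff 5).
Bob's best responses — vs U: N (payoff 6); vs V: N (payoff 7); vs W: O (payoff 7); vs X: L (payoff 6).
The only mutual best response is (V, N); neither player gains by switching there.

(V, N)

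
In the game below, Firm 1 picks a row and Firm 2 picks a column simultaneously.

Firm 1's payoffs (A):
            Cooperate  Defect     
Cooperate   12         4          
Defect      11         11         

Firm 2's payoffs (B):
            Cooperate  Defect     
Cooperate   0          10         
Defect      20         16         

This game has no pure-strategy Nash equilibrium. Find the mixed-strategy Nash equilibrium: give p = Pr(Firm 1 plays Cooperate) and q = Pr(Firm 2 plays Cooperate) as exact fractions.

p = 2/7, q = 7/8

In a mixed NE each player is indifferent between their pure strategies, so the opponent's mix sets the indifference.
Firm 2 indifferent between Cooperate and Defect: p·0 + (1−p)·20 = p·10 + (1−p)·16 ⟹ 20 + (-20)p = 16 + (-6)p ⟹ p = 2/7.
Firm 1 indifferent between Cooperate and Defect: q·12 + (1−q)·4 = q·11 + (1−q)·11 ⟹ 4 + 8q = 11 + 0q ⟹ q = 7/8.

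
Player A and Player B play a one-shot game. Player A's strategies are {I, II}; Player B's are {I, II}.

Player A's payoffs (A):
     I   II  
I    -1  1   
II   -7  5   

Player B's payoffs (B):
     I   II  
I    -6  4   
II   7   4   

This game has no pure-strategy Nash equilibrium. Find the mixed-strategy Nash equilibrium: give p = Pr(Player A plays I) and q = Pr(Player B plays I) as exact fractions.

In a mixed NE each player is indifferent between their pure strategies, so the opponent's mix sets the indifference.
Player B indifferent between I and II: p·(-6) + (1−p)·7 = p·4 + (1−p)·4 ⟹ 7 + (-13)p = 4 + 0p ⟹ p = 3/13.
Player A indifferent between I and II: q·(-1) + (1−q)·1 = q·(-7) + (1−q)·5 ⟹ 1 + (-2)q = 5 + (-12)q ⟹ q = 2/5.

p = 3/13, q = 2/5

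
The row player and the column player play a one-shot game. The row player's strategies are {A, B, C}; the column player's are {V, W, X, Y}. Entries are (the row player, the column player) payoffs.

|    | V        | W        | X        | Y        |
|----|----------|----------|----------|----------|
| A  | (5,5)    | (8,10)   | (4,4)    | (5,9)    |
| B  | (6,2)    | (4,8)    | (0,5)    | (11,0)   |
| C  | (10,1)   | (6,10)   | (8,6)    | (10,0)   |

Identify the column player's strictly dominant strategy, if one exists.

A strategy is strictly dominant if it gives the column player a strictly higher payoff than every other strategy, against every choice by the opponent.
W strictly dominates: vs A: 10 > each of {5, 4, 9}; vs B: 8 > each of {2, 5, 0}; vs C: 10 > each of {1, 6, 0}.

W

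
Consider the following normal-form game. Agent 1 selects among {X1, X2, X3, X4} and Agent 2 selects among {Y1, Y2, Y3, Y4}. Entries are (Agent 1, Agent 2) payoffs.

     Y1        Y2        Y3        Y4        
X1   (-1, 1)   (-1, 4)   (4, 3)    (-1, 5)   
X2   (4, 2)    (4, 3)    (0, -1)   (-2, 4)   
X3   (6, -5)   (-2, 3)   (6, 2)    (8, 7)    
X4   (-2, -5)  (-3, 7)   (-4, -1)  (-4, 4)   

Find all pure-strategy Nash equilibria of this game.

(X3, Y4)

A profile is a Nash equilibrium when each player is best-responding to the other.
Agent 1's best responses — vs Y1: X3 (payoff 6); vs Y2: X2 (payoff 4); vs Y3: X3 (payoff 6); vs Y4: X3 (payoff 8).
Agent 2's best responses — vs X1: Y4 (payoff 5); vs X2: Y4 (payoff 4); vs X3: Y4 (payoff 7); vs X4: Y2 (payoff 7).
The only mutual best response is (X3, Y4); neither player gains by switching there.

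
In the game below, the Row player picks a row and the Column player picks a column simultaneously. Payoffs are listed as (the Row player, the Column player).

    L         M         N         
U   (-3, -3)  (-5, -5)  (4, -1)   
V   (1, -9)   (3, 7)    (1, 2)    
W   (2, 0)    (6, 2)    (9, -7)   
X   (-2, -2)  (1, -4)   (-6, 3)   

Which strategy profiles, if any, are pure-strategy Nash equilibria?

(W, M)

Find each player's best response to every opponent strategy; NE are the intersections.
The Row player's best responses — vs L: W (payoff 2); vs M: W (payoff 6); vs N: W (payoff 9).
The Column player's best responses — vs U: N (payoff -1); vs V: M (payoff 7); vs W: M (payoff 2); vs X: N (payoff 3).
The only mutual best response is (W, M); neither player gains by switching there.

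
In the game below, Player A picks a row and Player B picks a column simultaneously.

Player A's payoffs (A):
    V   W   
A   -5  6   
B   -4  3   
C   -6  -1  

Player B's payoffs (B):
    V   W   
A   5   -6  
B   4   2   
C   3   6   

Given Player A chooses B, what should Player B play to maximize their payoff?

With Player A fixed at B, Player B's payoffs are: V → 4, W → 2.
The maximum is 4, achieved by V.

V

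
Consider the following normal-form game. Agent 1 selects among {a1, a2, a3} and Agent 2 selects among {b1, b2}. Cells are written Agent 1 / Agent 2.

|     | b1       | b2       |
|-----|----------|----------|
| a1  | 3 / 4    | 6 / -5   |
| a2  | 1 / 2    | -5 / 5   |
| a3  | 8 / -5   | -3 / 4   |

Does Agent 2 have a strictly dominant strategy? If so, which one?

None

Check whether one of Agent 2's strategies beats all alternatives regardless of what the opponent does.
b1 is not dominant: against a2, b2 gives 5 > 2.
b2 is not dominant: against a1, b1 gives 4 > -5.
No single strategy is best against every opponent action.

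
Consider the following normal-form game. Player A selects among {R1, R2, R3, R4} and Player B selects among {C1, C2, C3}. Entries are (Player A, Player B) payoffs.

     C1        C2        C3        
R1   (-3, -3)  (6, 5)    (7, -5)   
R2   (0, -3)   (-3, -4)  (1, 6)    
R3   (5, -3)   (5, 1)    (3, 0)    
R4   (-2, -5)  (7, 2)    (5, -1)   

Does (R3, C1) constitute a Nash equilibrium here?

Holding Player B at C1: Player A gets 5 from R3, versus -3 from R1, 0 from R2, -2 from R4. No profitable deviation for Player A.
Holding Player A at R3: Player B gets -3 from C1 but could get 1 by switching to C2. Player B has a profitable deviation.

No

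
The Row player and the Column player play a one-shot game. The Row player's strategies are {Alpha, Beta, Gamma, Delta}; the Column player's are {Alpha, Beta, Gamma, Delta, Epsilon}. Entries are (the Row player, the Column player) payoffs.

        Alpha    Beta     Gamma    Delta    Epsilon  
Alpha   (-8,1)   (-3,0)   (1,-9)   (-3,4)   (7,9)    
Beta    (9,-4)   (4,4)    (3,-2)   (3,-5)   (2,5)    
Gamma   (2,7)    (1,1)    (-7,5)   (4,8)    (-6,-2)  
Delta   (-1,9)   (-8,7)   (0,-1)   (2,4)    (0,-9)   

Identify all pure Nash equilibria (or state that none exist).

A profile is a Nash equilibrium when each player is best-responding to the other.
The Row player's best responses — vs Alpha: Beta (payoff 9); vs Beta: Beta (payoff 4); vs Gamma: Beta (payoff 3); vs Delta: Gamma (payoff 4); vs Epsilon: Alpha (payoff 7).
The Column player's best responses — vs Alpha: Epsilon (payoff 9); vs Beta: Epsilon (payoff 5); vs Gamma: Delta (payoff 8); vs Delta: Alpha (payoff 9).
Mutual best responses occur at (Alpha, Epsilon) and (Gamma, Delta); at each, neither player gains by switching.

(Alpha, Epsilon) and (Gamma, Delta)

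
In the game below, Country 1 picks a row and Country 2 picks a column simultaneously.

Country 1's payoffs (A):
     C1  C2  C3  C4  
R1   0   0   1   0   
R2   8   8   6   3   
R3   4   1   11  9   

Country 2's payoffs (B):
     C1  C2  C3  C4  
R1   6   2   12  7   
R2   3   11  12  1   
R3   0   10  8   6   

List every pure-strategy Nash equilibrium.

There is no pure-strategy Nash equilibrium

Check mutual best responses: a cell is a NE iff neither player can gain by unilaterally deviating.
Country 1's best responses — vs C1: R2 (payoff 8); vs C2: R2 (payoff 8); vs C3: R3 (payoff 11); vs C4: R3 (payoff 9).
Country 2's best responses — vs R1: C3 (payoff 12); vs R2: C3 (payoff 12); vs R3: C2 (payoff 10).
No cell has both players best-responding. For instance, Country 1's best reply to C4 is R3, but against R3 Country 2 prefers C2 over C4.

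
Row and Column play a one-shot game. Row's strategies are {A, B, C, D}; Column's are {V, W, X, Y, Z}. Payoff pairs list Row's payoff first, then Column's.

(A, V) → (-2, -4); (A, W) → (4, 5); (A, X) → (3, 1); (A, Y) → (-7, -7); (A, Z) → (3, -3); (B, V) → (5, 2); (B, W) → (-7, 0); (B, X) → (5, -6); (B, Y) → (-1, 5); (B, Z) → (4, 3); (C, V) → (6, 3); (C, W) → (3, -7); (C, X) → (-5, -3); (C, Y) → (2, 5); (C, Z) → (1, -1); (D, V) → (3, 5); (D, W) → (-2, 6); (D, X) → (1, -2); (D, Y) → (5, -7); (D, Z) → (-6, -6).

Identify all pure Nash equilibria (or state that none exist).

(A, W)

Check mutual best responses: a cell is a NE iff neither player can gain by unilaterally deviating.
Row's best responses — vs V: C (payoff 6); vs W: A (payoff 4); vs X: B (payoff 5); vs Y: D (payoff 5); vs Z: B (payoff 4).
Column's best responses — vs A: W (payoff 5); vs B: Y (payoff 5); vs C: Y (payoff 5); vs D: W (payoff 6).
The only mutual best response is (A, W); neither player gains by switching there.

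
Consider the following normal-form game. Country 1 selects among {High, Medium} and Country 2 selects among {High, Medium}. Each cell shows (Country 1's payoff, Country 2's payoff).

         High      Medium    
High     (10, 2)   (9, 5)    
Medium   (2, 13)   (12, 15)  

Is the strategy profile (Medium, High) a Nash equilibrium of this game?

No

Holding Country 2 at High: Country 1 gets 2 from Medium but could get 10 by switching to High. Country 1 has a profitable deviation.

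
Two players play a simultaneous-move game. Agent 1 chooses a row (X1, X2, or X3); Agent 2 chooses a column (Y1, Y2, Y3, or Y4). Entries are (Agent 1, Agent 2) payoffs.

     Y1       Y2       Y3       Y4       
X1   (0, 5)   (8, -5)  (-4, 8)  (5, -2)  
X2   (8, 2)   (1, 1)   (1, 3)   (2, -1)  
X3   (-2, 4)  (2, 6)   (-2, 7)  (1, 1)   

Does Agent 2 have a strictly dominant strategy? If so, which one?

Y3

Check whether one of Agent 2's strategies beats all alternatives regardless of what the opponent does.
Y3 strictly dominates: vs X1: 8 > each of {5, -5, -2}; vs X2: 3 > each of {2, 1, -1}; vs X3: 7 > each of {4, 6, 1}.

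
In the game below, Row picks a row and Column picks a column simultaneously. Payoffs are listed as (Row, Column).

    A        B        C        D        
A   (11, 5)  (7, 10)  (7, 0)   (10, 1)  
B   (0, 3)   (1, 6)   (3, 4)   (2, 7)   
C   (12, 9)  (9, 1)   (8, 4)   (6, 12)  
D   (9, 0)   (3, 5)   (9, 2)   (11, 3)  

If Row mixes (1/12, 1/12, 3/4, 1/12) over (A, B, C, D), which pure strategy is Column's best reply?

D

Compute Column's expected payoff from each pure strategy against the given mix.
A: (1/12)·5 + (1/12)·3 + (3/4)·9 + (1/12)·0 = 89/12
B: (1/12)·10 + (1/12)·6 + (3/4)·1 + (1/12)·5 = 5/2
C: (1/12)·0 + (1/12)·4 + (3/4)·4 + (1/12)·2 = 7/2
D: (1/12)·1 + (1/12)·7 + (3/4)·12 + (1/12)·3 = 119/12
Highest expected payoff is 119/12, from D.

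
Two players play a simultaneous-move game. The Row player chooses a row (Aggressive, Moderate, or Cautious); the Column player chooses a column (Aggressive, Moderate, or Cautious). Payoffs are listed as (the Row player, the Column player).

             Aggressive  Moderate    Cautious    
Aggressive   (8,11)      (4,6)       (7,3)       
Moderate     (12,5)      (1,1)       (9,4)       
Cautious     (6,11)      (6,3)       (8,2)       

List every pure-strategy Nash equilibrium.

(Moderate, Aggressive)

A profile is a Nash equilibrium when each player is best-responding to the other.
The Row player's best responses — vs Aggressive: Moderate (payoff 12); vs Moderate: Cautious (payoff 6); vs Cautious: Moderate (payoff 9).
The Column player's best responses — vs Aggressive: Aggressive (payoff 11); vs Moderate: Aggressive (payoff 5); vs Cautious: Aggressive (payoff 11).
The only mutual best response is (Moderate, Aggressive); neither player gains by switching there.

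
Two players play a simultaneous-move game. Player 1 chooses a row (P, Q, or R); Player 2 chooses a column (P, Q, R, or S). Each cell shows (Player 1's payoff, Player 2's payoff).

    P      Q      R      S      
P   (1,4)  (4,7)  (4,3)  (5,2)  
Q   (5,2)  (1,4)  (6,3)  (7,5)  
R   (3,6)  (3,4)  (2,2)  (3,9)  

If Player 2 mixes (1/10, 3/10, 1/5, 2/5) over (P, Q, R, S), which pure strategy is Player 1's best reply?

Player 1's best reply maximizes expected payoff against the mix.
P: (1/10)·1 + (3/10)·4 + (1/5)·4 + (2/5)·5 = 41/10
Q: (1/10)·5 + (3/10)·1 + (1/5)·6 + (2/5)·7 = 24/5
R: (1/10)·3 + (3/10)·3 + (1/5)·2 + (2/5)·3 = 14/5
Highest expected payoff is 24/5, from Q.

Q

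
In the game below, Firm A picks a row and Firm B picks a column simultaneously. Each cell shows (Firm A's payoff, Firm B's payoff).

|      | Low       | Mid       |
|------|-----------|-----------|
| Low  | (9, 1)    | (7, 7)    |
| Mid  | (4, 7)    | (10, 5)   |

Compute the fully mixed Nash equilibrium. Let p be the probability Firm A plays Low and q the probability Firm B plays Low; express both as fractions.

p = 1/4, q = 3/8

In a mixed NE each player is indifferent between their pure strategies, so the opponent's mix sets the indifference.
Firm B indifferent between Low and Mid: p·1 + (1−p)·7 = p·7 + (1−p)·5 ⟹ 7 + (-6)p = 5 + 2p ⟹ p = 1/4.
Firm A indifferent between Low and Mid: q·9 + (1−q)·7 = q·4 + (1−q)·10 ⟹ 7 + 2q = 10 + (-6)q ⟹ q = 3/8.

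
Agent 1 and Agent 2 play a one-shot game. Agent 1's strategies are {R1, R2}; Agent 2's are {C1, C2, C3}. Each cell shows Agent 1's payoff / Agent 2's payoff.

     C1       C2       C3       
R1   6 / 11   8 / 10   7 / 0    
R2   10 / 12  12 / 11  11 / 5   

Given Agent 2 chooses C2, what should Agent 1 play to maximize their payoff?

With Agent 2 fixed at C2, Agent 1's payoffs are: R1 → 8, R2 → 12.
The maximum is 12, achieved by R2.

R2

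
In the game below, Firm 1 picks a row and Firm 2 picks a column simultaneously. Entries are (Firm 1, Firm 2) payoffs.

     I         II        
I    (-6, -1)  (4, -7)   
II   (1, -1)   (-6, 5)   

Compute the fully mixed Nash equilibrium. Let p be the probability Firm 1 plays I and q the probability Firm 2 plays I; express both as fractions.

p = 1/2, q = 10/17

Each player's mixing probability is pinned down by making the *other* player indifferent.
Firm 2 indifferent between I and II: p·(-1) + (1−p)·(-1) = p·(-7) + (1−p)·5 ⟹ (-1) + 0p = 5 + (-12)p ⟹ p = 1/2.
Firm 1 indifferent between I and II: q·(-6) + (1−q)·4 = q·1 + (1−q)·(-6) ⟹ 4 + (-10)q = (-6) + 7q ⟹ q = 10/17.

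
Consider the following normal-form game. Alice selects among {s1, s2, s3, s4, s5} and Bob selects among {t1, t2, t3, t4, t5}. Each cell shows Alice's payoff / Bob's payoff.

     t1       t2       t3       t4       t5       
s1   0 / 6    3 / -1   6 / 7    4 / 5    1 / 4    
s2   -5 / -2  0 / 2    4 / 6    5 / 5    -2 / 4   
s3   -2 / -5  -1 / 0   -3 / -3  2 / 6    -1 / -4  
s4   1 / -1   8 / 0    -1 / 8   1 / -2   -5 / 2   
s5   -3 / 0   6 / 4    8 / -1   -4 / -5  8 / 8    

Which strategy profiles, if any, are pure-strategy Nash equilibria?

(s5, t5)

Find each player's best response to every opponent strategy; NE are the intersections.
Alice's best responses — vs t1: s4 (payoff 1); vs t2: s4 (payoff 8); vs t3: s5 (payoff 8); vs t4: s2 (payoff 5); vs t5: s5 (payoff 8).
Bob's best responses — vs s1: t3 (payoff 7); vs s2: t3 (payoff 6); vs s3: t4 (payoff 6); vs s4: t3 (payoff 8); vs s5: t5 (payoff 8).
The only mutual best response is (s5, t5); neither player gains by switching there.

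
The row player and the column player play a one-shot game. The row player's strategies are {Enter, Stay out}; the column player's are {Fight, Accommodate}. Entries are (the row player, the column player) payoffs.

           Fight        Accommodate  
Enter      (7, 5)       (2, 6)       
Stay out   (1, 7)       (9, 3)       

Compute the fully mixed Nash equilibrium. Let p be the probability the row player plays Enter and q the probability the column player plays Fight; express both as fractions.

Each player's mixing probability is pinned down by making the *other* player indifferent.
The column player indifferent between Fight and Accommodate: p·5 + (1−p)·7 = p·6 + (1−p)·3 ⟹ 7 + (-2)p = 3 + 3p ⟹ p = 4/5.
The row player indifferent between Enter and Stay out: q·7 + (1−q)·2 = q·1 + (1−q)·9 ⟹ 2 + 5q = 9 + (-8)q ⟹ q = 7/13.

p = 4/5, q = 7/13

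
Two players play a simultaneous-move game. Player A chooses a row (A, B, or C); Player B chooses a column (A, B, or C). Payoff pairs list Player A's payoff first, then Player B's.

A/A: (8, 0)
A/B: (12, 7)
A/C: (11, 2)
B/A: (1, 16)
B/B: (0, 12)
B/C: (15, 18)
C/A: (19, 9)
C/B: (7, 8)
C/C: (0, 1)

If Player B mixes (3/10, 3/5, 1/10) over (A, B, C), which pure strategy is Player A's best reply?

Player A's best reply maximizes expected payoff against the mix.
A: (3/10)·8 + (3/5)·12 + (1/10)·11 = 107/10
B: (3/10)·1 + (3/5)·0 + (1/10)·15 = 9/5
C: (3/10)·19 + (3/5)·7 + (1/10)·0 = 99/10
Highest expected payoff is 107/10, from A.

A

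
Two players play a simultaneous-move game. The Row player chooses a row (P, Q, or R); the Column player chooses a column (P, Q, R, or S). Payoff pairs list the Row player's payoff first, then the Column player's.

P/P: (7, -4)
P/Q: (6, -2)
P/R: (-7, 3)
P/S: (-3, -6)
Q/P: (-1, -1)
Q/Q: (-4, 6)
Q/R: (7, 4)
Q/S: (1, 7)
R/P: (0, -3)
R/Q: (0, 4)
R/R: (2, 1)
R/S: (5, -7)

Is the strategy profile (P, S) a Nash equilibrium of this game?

No

Holding the Column player at S: the Row player gets -3 from P but could get 5 by switching to R. The Row player has a profitable deviation.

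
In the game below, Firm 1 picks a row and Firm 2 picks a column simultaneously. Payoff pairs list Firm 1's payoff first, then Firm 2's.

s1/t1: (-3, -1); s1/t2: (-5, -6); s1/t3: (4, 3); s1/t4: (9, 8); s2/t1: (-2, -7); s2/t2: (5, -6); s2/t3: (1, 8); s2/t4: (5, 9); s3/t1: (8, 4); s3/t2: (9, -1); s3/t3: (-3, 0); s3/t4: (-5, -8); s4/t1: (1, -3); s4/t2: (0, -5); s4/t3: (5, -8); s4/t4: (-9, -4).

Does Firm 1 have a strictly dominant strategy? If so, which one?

None

Check whether one of Firm 1's strategies beats all alternatives regardless of what the opponent does.
s1 is not dominant: against t1, s2 gives -2 > -3.
s2 is not dominant: against t1, s3 gives 8 > -2.
s3 is not dominant: against t3, s1 gives 4 > -3.
s4 is not dominant: against t1, s3 gives 8 > 1.
No single strategy is best against every opponent action.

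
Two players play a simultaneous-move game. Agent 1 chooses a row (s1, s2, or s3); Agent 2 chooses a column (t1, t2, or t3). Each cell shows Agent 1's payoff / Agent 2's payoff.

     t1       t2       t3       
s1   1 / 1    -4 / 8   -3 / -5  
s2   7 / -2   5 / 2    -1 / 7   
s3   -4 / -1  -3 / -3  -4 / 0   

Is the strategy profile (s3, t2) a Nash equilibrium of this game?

No

Holding Agent 2 at t2: Agent 1 gets -3 from s3 but could get 5 by switching to s2. Agent 1 has a profitable deviation.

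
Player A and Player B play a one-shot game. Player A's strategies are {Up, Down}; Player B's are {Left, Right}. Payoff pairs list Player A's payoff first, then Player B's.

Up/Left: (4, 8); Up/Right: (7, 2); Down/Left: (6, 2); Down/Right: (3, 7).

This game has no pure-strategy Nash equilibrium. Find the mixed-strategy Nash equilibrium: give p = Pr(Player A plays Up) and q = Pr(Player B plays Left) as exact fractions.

Each player's mixing probability is pinned down by making the *other* player indifferent.
Player B indifferent between Left and Right: p·8 + (1−p)·2 = p·2 + (1−p)·7 ⟹ 2 + 6p = 7 + (-5)p ⟹ p = 5/11.
Player A indifferent between Up and Down: q·4 + (1−q)·7 = q·6 + (1−q)·3 ⟹ 7 + (-3)q = 3 + 3q ⟹ q = 2/3.

p = 5/11, q = 2/3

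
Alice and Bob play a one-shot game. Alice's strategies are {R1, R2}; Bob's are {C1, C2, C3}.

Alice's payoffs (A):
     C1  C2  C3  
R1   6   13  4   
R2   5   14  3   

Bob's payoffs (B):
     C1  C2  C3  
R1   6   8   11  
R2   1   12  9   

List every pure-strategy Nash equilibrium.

(R1, C3) and (R2, C2)

Find each player's best response to every opponent strategy; NE are the intersections.
Alice's best responses — vs C1: R1 (payoff 6); vs C2: R2 (payoff 14); vs C3: R1 (payoff 4).
Bob's best responses — vs R1: C3 (payoff 11); vs R2: C2 (payoff 12).
Mutual best responses occur at (R1, C3) and (R2, C2); at each, neither player gains by switching.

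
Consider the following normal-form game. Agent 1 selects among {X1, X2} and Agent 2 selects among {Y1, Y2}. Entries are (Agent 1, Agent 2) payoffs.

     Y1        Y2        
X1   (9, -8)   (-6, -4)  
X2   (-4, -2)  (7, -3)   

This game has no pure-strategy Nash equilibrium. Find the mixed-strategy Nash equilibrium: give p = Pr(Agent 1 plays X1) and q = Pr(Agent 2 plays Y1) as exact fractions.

p = 1/5, q = 1/2

In a mixed NE each player is indifferent between their pure strategies, so the opponent's mix sets the indifference.
Agent 2 indifferent between Y1 and Y2: p·(-8) + (1−p)·(-2) = p·(-4) + (1−p)·(-3) ⟹ (-2) + (-6)p = (-3) + (-1)p ⟹ p = 1/5.
Agent 1 indifferent between X1 and X2: q·9 + (1−q)·(-6) = q·(-4) + (1−q)·7 ⟹ (-6) + 15q = 7 + (-11)q ⟹ q = 1/2.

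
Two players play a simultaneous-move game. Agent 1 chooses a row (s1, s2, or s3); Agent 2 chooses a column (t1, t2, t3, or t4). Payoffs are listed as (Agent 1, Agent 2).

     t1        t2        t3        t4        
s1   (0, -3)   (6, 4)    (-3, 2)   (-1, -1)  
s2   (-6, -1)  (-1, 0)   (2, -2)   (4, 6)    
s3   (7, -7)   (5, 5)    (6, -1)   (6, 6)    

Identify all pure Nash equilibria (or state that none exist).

Check mutual best responses: a cell is a NE iff neither player can gain by unilaterally deviating.
Agent 1's best responses — vs t1: s3 (payoff 7); vs t2: s1 (payoff 6); vs t3: s3 (payoff 6); vs t4: s3 (payoff 6).
Agent 2's best responses — vs s1: t2 (payoff 4); vs s2: t4 (payoff 6); vs s3: t4 (payoff 6).
Mutual best responses occur at (s1, t2) and (s3, t4); at each, neither player gains by switching.

(s1, t2) and (s3, t4)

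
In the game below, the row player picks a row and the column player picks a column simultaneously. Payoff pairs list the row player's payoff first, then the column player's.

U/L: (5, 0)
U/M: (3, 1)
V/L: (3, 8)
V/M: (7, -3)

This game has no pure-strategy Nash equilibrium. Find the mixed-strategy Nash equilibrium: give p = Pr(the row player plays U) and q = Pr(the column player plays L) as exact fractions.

Each player's mixing probability is pinned down by making the *other* player indifferent.
The column player indifferent between L and M: p·0 + (1−p)·8 = p·1 + (1−p)·(-3) ⟹ 8 + (-8)p = (-3) + 4p ⟹ p = 11/12.
The row player indifferent between U and V: q·5 + (1−q)·3 = q·3 + (1−q)·7 ⟹ 3 + 2q = 7 + (-4)q ⟹ q = 2/3.

p = 11/12, q = 2/3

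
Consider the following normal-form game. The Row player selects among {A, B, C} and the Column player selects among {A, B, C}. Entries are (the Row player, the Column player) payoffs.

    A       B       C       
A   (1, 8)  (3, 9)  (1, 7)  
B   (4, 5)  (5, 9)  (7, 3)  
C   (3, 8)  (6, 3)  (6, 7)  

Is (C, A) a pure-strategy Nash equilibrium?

Holding the Column player at A: the Row player gets 3 from C but could get 4 by switching to B. The Row player has a profitable deviation.

No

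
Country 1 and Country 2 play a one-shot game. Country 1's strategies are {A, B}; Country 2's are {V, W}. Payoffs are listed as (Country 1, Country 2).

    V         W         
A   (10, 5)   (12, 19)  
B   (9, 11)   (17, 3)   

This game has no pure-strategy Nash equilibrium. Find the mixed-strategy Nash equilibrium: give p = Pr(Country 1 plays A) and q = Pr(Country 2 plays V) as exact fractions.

p = 4/11, q = 5/6

Each player's mixing probability is pinned down by making the *other* player indifferent.
Country 2 indifferent between V and W: p·5 + (1−p)·11 = p·19 + (1−p)·3 ⟹ 11 + (-6)p = 3 + 16p ⟹ p = 4/11.
Country 1 indifferent between A and B: q·10 + (1−q)·12 = q·9 + (1−q)·17 ⟹ 12 + (-2)q = 17 + (-8)q ⟹ q = 5/6.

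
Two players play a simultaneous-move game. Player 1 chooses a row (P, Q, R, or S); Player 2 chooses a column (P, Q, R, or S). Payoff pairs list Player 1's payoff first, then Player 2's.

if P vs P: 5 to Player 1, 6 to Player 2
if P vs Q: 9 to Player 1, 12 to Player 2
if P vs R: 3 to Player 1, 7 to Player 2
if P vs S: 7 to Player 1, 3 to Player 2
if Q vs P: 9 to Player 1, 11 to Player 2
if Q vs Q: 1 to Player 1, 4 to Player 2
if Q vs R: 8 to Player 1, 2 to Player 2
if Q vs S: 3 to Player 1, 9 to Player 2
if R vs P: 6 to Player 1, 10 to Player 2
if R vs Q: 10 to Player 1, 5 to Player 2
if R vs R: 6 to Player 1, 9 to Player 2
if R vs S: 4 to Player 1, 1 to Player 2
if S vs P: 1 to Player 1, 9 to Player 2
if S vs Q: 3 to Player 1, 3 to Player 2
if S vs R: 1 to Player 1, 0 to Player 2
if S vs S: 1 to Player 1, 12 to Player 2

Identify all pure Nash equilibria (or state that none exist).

Find each player's best response to every opponent strategy; NE are the intersections.
Player 1's best responses — vs P: Q (payoff 9); vs Q: R (payoff 10); vs R: Q (payoff 8); vs S: P (payoff 7).
Player 2's best responses — vs P: Q (payoff 12); vs Q: P (payoff 11); vs R: P (payoff 10); vs S: S (payoff 12).
The only mutual best response is (Q, P); neither player gains by switching there.

(Q, P)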